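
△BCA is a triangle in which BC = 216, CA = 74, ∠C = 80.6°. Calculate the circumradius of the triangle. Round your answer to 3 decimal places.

By the law of cosines, AB² = BC² + CA² − 2·BC·CA·cos C = 46911, so AB ≈ 216.59.
Area = ½·BC·CA·sin C ≈ 7884.7.
Circumradius = AB/(2 sin C) ≈ 109.77.

R ≈ 109.768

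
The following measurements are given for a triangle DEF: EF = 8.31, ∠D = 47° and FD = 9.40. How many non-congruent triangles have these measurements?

2

FD·sin D = 9.40·sin(47°) ≈ 6.875.
Since FD sin D < EF < FD (6.875 < 8.31 < 9.40), two triangles exist.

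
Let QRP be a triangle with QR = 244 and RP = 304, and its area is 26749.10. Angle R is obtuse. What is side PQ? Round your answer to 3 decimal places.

504.692

From area = ½·QR·RP·sin R, we get sin R = 2·area/(QR·RP) ≈ 0.72123.
Taking the obtuse solution, ∠R ≈ 133.84°.
Law of cosines then gives PQ ≈ 504.69.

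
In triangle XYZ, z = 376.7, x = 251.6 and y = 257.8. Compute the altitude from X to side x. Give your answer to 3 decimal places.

Semiperimeter s = (251.6 + 257.8 + 376.7)/2 = 443.05.
Heron's formula: area = √(443.05·191.45·185.25·66.35) ≈ 32289.
The altitude from X has length 2·area/x ≈ 256.67.

h_X ≈ 256.669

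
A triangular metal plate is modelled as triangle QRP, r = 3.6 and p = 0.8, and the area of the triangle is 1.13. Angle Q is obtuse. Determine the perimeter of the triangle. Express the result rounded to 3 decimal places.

From area = ½·r·p·sin Q, we get sin Q = 2·area/(r·p) ≈ 0.78472.
Taking the obtuse solution, ∠Q ≈ 2.2393 rad.
Law of cosines then gives q ≈ 4.1437.
Perimeter = 4.1437 + 3.6 + 0.8 = 8.5437.

perimeter ≈ 8.544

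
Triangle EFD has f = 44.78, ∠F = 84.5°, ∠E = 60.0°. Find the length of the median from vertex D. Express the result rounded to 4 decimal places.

m_D ≈ 39.8867

The third angle is ∠D = 180° − ∠E − ∠F = 35.50°.
Law of sines: e = f·sin E/sin F ≈ 38.96.
Law of sines: d = f·sin D/sin F ≈ 26.124.
Median from D: ½√(2·e² + 2·f² − d²) ≈ 39.887.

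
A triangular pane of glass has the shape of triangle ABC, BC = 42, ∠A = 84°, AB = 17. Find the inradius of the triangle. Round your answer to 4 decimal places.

6.8538

Law of sines: sin C = AB·sin A/BC ≈ 0.40254.
Since BC ≥ AB, only the acute value applies: ∠C ≈ 23.74°.
Then ∠B = 180° − ∠A − ∠C ≈ 72.26°.
Law of sines gives CA = BC·sin B/sin A ≈ 40.224.
Area = ½·BC·AB·sin B ≈ 340.03.
Semiperimeter s = (42+40.224+17)/2 = 49.612.
Inradius = area/s = 340.03/49.612 ≈ 6.8538.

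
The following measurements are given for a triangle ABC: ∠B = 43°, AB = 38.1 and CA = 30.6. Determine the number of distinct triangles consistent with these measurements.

AB·sin B = 38.1·sin(43°) ≈ 25.98.
Since AB sin B < CA < AB (25.98 < 30.6 < 38.1), two triangles exist.

2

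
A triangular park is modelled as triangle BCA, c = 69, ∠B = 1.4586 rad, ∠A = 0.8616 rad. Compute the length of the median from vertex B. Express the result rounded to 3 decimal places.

52.397

The third angle is ∠C = π − ∠A − ∠B = 0.8214 rad.
Law of sines: b = c·sin B/sin C ≈ 93.657.
Law of sines: a = c·sin A/sin C ≈ 71.525.
Median from B: ½√(2·c² + 2·a² − b²) ≈ 52.397.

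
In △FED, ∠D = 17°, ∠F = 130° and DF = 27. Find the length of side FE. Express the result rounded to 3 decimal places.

The third angle is ∠E = 180° − ∠D − ∠F = 33.00°.
Law of sines: FE = DF·sin D/sin E ≈ 14.494.

14.494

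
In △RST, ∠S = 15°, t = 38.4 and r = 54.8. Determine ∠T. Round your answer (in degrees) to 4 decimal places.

By the law of cosines, s² = t² + r² − 2·t·r·cos S = 412.37, so s ≈ 20.307.
Law of cosines again: cos T = (r² + s² − t²)/(2·r·s) ≈ 0.87205, so ∠T ≈ 29.30°.

29.3028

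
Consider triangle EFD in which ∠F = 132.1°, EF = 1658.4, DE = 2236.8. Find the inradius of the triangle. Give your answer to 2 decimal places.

Law of sines: sin D = EF·sin F/DE ≈ 0.55011.
Since DE ≥ EF, only the acute value applies: ∠D ≈ 33.37°.
Then ∠E = 180° − ∠F − ∠D ≈ 14.53°.
Law of sines gives FD = DE·sin E/sin F ≈ 756.09.
Area = ½·DE·EF·sin E ≈ 4.6518e+05.
Semiperimeter s = (756.09+2236.8+1658.4)/2 = 2325.6.
Inradius = area/s = 4.6518e+05/2325.6 ≈ 200.02.

200.02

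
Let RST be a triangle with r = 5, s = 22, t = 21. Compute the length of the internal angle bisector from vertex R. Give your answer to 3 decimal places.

By the law of cosines, cos R = (s² + t² − r²) / (2·s·t) ≈ 0.97403, so ∠R ≈ 13.09°.
The bisector from R has length 2·s·t·cos(∠R/2)/(s+t) ≈ 21.348.

t_R ≈ 21.348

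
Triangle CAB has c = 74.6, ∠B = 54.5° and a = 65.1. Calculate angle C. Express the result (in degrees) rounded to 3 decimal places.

∠C ≈ 70.272°

By the law of cosines, b² = c² + a² − 2·c·a·cos B = 4162.8, so b ≈ 64.52.
Law of cosines again: cos C = (a² + b² − c²)/(2·a·b) ≈ 0.33756, so ∠C ≈ 70.27°.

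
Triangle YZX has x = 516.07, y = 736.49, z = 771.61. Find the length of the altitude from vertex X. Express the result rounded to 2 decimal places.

Semiperimeter s = (736.49 + 771.61 + 516.07)/2 = 1012.1.
Heron's formula: area = √(1012.1·275.6·240.48·496.01) ≈ 1.824e+05.
The altitude from X has length 2·area/x ≈ 706.88.

h_X ≈ 706.88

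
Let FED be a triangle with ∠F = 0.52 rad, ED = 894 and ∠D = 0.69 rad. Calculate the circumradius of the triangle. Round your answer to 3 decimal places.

The third angle is ∠E = π − ∠D − ∠F = 1.932 rad.
Law of sines: DF = ED·sin E/sin F ≈ 1683.4.
Law of sines: FE = ED·sin D/sin F ≈ 1145.3.
Circumradius = ED/(2 sin F) ≈ 899.61.

899.613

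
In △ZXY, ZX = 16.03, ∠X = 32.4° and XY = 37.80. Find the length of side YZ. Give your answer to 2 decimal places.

25.74

By the law of cosines, YZ² = ZX² + XY² − 2·ZX·XY·cos X = 662.59, so YZ ≈ 25.741.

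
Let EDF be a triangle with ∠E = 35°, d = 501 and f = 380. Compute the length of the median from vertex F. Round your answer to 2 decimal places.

m_F ≈ 362.15

By the law of cosines, e² = d² + f² − 2·d·f·cos E = 83501, so e ≈ 288.96.
Median from F: ½√(2·e² + 2·d² − f²) ≈ 362.15.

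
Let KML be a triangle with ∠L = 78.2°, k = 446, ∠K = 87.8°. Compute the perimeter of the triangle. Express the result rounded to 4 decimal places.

perimeter ≈ 990.8736

The third angle is ∠M = 180° − ∠L − ∠K = 14.00°.
Law of sines: m = k·sin M/sin K ≈ 107.98.
Law of sines: l = k·sin L/sin K ≈ 436.9.
Semiperimeter s = (446+107.98+436.9)/2 = 495.44.
Perimeter = 446 + 107.98 + 436.9 = 990.87.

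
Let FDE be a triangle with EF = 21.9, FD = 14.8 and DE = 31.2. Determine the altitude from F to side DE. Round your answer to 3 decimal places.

h_F ≈ 9.409

Semiperimeter s = (31.2 + 21.9 + 14.8)/2 = 33.95.
Heron's formula: area = √(33.95·2.75·12.05·19.15) ≈ 146.78.
The altitude from F has length 2·area/DE ≈ 9.4089.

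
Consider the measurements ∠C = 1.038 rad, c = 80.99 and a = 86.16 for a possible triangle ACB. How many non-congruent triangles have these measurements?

2

a·sin C = 86.16·sin(1.038 rad) ≈ 74.22.
Since a sin C < c < a (74.22 < 80.99 < 86.16), two triangles exist.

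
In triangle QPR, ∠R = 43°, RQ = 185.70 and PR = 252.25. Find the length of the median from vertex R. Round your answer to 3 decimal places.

204.103

By the law of cosines, QP² = PR² + RQ² − 2·PR·RQ·cos R = 29597, so QP ≈ 172.04.
Median from R: ½√(2·PR² + 2·RQ² − QP²) ≈ 204.1.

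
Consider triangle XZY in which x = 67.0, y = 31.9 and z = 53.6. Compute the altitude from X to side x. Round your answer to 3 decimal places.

h_X ≈ 25.126

Semiperimeter s = (67 + 53.6 + 31.9)/2 = 76.25.
Heron's formula: area = √(76.25·9.25·22.65·44.35) ≈ 841.73.
The altitude from X has length 2·area/x ≈ 25.126.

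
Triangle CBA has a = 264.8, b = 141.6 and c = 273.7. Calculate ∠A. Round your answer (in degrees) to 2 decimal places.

By the law of cosines, cos A = (c² + b² − a²) / (2·c·b) ≈ 0.32051, so ∠A ≈ 71.31°.

71.31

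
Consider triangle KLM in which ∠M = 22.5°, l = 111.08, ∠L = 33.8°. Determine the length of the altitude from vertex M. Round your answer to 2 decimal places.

The third angle is ∠K = 180° − ∠L − ∠M = 123.70°.
Law of sines: k = l·sin K/sin L ≈ 166.12.
Law of sines: m = l·sin M/sin L ≈ 76.413.
Area = ½·l·k·sin M ≈ 3530.8.
The altitude from M has length 2·area/m ≈ 92.413.

h_M ≈ 92.41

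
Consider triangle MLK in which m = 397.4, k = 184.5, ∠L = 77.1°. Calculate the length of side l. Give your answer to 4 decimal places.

399.0357

By the law of cosines, l² = k² + m² − 2·k·m·cos L = 1.5923e+05, so l ≈ 399.04.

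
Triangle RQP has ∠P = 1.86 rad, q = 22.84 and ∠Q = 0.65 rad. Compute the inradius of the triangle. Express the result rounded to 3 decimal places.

6.000

The third angle is ∠R = π − ∠Q − ∠P = 0.632 rad.
Law of sines: r = q·sin R/sin Q ≈ 22.283.
Law of sines: p = q·sin P/sin Q ≈ 36.173.
Area = ½·q·r·sin P ≈ 243.91.
Semiperimeter s = (22.283+22.84+36.173)/2 = 40.648.
Inradius = area/s = 243.91/40.648 ≈ 6.0004.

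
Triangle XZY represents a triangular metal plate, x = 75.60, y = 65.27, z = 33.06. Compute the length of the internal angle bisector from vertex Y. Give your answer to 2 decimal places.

By the law of cosines, cos Y = (x² + z² − y²) / (2·x·z) ≈ 0.50977, so ∠Y ≈ 59.35°.
The bisector from Y has length 2·x·z·cos(∠Y/2)/(x+z) ≈ 39.969.

39.97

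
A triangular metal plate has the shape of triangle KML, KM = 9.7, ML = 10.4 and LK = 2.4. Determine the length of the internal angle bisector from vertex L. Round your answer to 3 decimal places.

3.260

By the law of cosines, cos L = (ML² + LK² − KM²) / (2·ML·LK) ≈ 0.39724, so ∠L ≈ 1.162 rad.
The bisector from L has length 2·ML·LK·cos(∠L/2)/(ML+LK) ≈ 3.2598.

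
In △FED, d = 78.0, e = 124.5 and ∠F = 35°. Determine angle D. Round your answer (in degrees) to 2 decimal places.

By the law of cosines, f² = e² + d² − 2·e·d·cos F = 5674.7, so f ≈ 75.33.
Law of cosines again: cos D = (f² + e² − d²)/(2·f·e) ≈ 0.80454, so ∠D ≈ 36.43°.

36.43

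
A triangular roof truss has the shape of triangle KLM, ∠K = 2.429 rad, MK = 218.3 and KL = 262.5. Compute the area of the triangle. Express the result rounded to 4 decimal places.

Area = ½·MK·KL·sin K ≈ 18733.

area ≈ 18732.5313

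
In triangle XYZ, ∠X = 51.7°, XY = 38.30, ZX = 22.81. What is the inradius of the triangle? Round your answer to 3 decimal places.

By the law of cosines, YZ² = ZX² + XY² − 2·ZX·XY·cos X = 904.28, so YZ ≈ 30.071.
Area = ½·ZX·XY·sin X ≈ 342.8.
Semiperimeter s = (30.071+22.81+38.3)/2 = 45.591.
Inradius = area/s = 342.8/45.591 ≈ 7.5191.

7.519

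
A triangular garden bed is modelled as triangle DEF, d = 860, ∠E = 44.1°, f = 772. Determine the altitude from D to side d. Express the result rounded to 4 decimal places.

h_D ≈ 537.2447

By the law of cosines, e² = f² + d² − 2·f·d·cos E = 3.8203e+05, so e ≈ 618.08.
Area = ½·f·d·sin E ≈ 2.3102e+05.
The altitude from D has length 2·area/d ≈ 537.24.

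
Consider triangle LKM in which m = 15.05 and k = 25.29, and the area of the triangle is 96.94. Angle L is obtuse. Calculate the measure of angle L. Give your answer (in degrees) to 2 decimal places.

From area = ½·k·m·sin L, we get sin L = 2·area/(k·m) ≈ 0.50939.
Taking the obtuse solution, ∠L ≈ 149.38°.

∠L ≈ 149.38°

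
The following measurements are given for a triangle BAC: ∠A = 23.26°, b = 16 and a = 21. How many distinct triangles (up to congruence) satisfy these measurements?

b·sin A = 16·sin(23.26°) ≈ 6.318.
Since a ≥ b, exactly one triangle exists.

1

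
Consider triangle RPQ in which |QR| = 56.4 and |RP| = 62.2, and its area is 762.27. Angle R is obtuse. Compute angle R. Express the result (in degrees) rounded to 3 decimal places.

∠R ≈ 154.241°

From area = ½·|QR|·|RP|·sin R, we get sin R = 2·area/(|QR|·|RP|) ≈ 0.43458.
Taking the obtuse solution, ∠R ≈ 154.24°.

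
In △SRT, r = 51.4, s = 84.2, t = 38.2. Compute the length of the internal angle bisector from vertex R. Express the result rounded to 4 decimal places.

51.4707

By the law of cosines, cos R = (t² + s² − r²) / (2·t·s) ≈ 0.91824, so ∠R ≈ 23.33°.
The bisector from R has length 2·t·s·cos(∠R/2)/(t+s) ≈ 51.471.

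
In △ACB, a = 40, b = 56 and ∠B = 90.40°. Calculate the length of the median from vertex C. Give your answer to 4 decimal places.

Law of sines: sin A = a·sin B/b ≈ 0.71427.
Since b ≥ a, only the acute value applies: ∠A ≈ 45.58°.
Then ∠C = 180° − ∠B − ∠A ≈ 44.02°.
Law of sines gives c = b·sin C/sin B ≈ 38.914.
Median from C: ½√(2·b² + 2·a² − c²) ≈ 44.603.

m_C ≈ 44.6031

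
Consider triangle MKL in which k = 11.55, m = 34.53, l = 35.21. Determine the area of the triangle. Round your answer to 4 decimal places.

198.2489

Semiperimeter s = (34.53 + 11.55 + 35.21)/2 = 40.645.
Heron's formula: area = √(40.645·6.115·29.095·5.435) ≈ 198.25.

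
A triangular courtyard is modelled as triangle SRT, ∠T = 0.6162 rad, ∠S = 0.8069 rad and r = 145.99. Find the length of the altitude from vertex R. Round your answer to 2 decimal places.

61.60

The third angle is ∠R = π − ∠T − ∠S = 1.7185 rad.
Law of sines: s = r·sin S/sin R ≈ 106.59.
Law of sines: t = r·sin T/sin R ≈ 85.302.
Area = ½·r·s·sin T ≈ 4496.5.
The altitude from R has length 2·area/r ≈ 61.6.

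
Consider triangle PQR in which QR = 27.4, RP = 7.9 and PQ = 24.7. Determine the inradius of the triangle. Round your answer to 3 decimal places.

Semiperimeter s = (27.4 + 7.9 + 24.7)/2 = 30.
Heron's formula: area = √(30·2.6·22.1·5.3) ≈ 95.583.
Inradius = area/s = 95.583/30 ≈ 3.1861.

r ≈ 3.186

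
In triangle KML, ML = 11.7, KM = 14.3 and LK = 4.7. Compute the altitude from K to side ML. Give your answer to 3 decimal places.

Semiperimeter s = (11.7 + 4.7 + 14.3)/2 = 15.35.
Heron's formula: area = √(15.35·3.65·10.65·1.05) ≈ 25.031.
The altitude from K has length 2·area/ML ≈ 4.2787.

h_K ≈ 4.279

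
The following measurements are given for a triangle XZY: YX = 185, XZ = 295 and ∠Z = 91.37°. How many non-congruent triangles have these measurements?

XZ·sin Z = 295·sin(91.37°) ≈ 294.9.
Since ∠Z is not acute, a triangle exists only if YX > XZ; here YX ≤ XZ, so there is no triangle.

0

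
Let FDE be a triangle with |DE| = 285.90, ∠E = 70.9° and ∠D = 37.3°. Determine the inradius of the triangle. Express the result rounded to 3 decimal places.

The third angle is ∠F = 180° − ∠D − ∠E = 71.80°.
Law of sines: |EF| = |DE|·sin D/sin F ≈ 182.38.
Law of sines: |FD| = |DE|·sin E/sin F ≈ 284.39.
Area = ½·|DE|·|EF|·sin E ≈ 24635.
Semiperimeter s = (285.9+182.38+284.39)/2 = 376.33.
Inradius = area/s = 24635/376.33 ≈ 65.462.

65.462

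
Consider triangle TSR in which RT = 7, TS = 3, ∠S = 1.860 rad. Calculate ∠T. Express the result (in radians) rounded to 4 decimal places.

Law of sines: sin R = TS·sin S/RT ≈ 0.41077.
Since RT ≥ TS, only the acute value applies: ∠R ≈ 0.423 rad.
Then ∠T = π − ∠S − ∠R ≈ 0.858 rad.

0.8583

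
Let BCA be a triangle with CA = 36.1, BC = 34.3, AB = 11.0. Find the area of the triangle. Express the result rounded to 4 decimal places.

188.6446

Semiperimeter s = (36.1 + 11 + 34.3)/2 = 40.7.
Heron's formula: area = √(40.7·4.6·29.7·6.4) ≈ 188.64.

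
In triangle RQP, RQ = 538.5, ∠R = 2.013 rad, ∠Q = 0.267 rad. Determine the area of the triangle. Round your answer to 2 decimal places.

The third angle is ∠P = π − ∠R − ∠Q = 0.862 rad.
Law of sines: QP = RQ·sin R/sin P ≈ 641.34.
Law of sines: PR = RQ·sin Q/sin P ≈ 187.22.
Area = ½·RQ·QP·sin Q ≈ 45560.

45560.06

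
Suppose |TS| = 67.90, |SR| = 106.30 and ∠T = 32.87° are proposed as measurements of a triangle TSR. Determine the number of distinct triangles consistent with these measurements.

|TS|·sin T = 67.90·sin(32.87°) ≈ 36.85.
Since |SR| ≥ |TS|, exactly one triangle exists.

1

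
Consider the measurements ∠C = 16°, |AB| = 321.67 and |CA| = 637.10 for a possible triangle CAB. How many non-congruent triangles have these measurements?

|CA|·sin C = 637.10·sin(16°) ≈ 175.6.
Since |CA| sin C < |AB| < |CA| (175.6 < 321.67 < 637.10), two triangles exist.

2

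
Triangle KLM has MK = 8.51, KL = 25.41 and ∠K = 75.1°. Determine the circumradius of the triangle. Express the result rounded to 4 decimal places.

By the law of cosines, LM² = MK² + KL² − 2·MK·KL·cos K = 606.88, so LM ≈ 24.635.
Area = ½·MK·KL·sin K ≈ 104.48.
Circumradius = LM/(2 sin K) ≈ 12.746.

12.7461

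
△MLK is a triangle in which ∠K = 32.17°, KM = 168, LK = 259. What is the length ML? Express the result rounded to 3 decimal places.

147.111

By the law of cosines, ML² = LK² + KM² − 2·LK·KM·cos K = 21642, so ML ≈ 147.11.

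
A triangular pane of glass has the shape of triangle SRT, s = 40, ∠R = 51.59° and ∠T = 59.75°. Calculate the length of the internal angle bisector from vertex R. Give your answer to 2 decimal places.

34.66

The third angle is ∠S = 180° − ∠R − ∠T = 68.66°.
Law of sines: r = s·sin R/sin S ≈ 33.651.
Law of sines: t = s·sin T/sin S ≈ 37.097.
The bisector from R has length 2·t·s·cos(∠R/2)/(t+s) ≈ 34.658.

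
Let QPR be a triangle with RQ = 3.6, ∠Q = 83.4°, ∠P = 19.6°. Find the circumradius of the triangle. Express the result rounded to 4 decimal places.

The third angle is ∠R = 180° − ∠Q − ∠P = 77.00°.
Law of sines: PR = RQ·sin Q/sin P ≈ 10.661.
Law of sines: QP = RQ·sin R/sin P ≈ 10.457.
Circumradius = RQ/(2 sin P) ≈ 5.3659.

5.3659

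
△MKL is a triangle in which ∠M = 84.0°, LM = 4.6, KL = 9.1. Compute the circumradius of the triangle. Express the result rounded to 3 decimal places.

Law of sines: sin K = LM·sin M/KL ≈ 0.50273.
Since KL ≥ LM, only the acute value applies: ∠K ≈ 30.18°.
Then ∠L = 180° − ∠M − ∠K ≈ 65.82°.
Law of sines gives MK = KL·sin L/sin M ≈ 8.3473.
Circumradius = KL/(2 sin M) ≈ 4.5751.

4.575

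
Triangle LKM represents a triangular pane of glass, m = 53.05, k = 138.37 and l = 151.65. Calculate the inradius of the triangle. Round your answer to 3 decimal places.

Semiperimeter s = (151.65 + 138.37 + 53.05)/2 = 171.53.
Heron's formula: area = √(171.53·19.885·33.165·118.48) ≈ 3661.1.
Inradius = area/s = 3661.1/171.53 ≈ 21.343.

r ≈ 21.343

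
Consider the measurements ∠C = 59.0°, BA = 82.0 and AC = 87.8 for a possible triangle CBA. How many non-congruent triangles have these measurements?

AC·sin C = 87.8·sin(59.0°) ≈ 75.26.
Since AC sin C < BA < AC (75.26 < 82.0 < 87.8), two triangles exist.

2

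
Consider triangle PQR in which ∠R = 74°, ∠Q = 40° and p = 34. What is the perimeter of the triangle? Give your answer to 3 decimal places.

The third angle is ∠P = 180° − ∠Q − ∠R = 66.00°.
Law of sines: q = p·sin Q/sin P ≈ 23.923.
Law of sines: r = p·sin R/sin P ≈ 35.776.
Semiperimeter s = (34+23.923+35.776)/2 = 46.849.
Perimeter = 34 + 23.923 + 35.776 = 93.699.

perimeter ≈ 93.699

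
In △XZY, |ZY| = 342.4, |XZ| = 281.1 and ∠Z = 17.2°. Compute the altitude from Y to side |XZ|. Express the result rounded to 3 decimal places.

101.250

By the law of cosines, |YX|² = |XZ|² + |ZY|² − 2·|XZ|·|ZY|·cos Z = 12366, so |YX| ≈ 111.2.
Area = ½·|XZ|·|ZY|·sin Z ≈ 14231.
The altitude from Y has length 2·area/|XZ| ≈ 101.25.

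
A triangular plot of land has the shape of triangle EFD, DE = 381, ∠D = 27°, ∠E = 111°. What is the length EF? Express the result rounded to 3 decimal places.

The third angle is ∠F = 180° − ∠D − ∠E = 42.00°.
Law of sines: EF = DE·sin D/sin F ≈ 258.5.

258.500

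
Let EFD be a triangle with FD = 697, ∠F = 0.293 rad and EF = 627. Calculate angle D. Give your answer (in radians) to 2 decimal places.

By the law of cosines, DE² = EF² + FD² − 2·EF·FD·cos F = 42150, so DE ≈ 205.3.
Law of cosines again: cos D = (FD² + DE² − EF²)/(2·FD·DE) ≈ 0.47111, so ∠D ≈ 1.080 rad.

∠D ≈ 1.08 rad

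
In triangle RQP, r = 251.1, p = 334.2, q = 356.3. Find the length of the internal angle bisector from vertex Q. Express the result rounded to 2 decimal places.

By the law of cosines, cos Q = (p² + r² − q²) / (2·p·r) ≈ 0.28475, so ∠Q ≈ 1.282 rad.
The bisector from Q has length 2·p·r·cos(∠Q/2)/(p+r) ≈ 229.83.

229.83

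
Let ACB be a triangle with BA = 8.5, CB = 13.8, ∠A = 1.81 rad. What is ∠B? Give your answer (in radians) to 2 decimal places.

Law of sines: sin C = BA·sin A/CB ≈ 0.59840.
Since CB ≥ BA, only the acute value applies: ∠C ≈ 0.642 rad.
Then ∠B = π − ∠A − ∠C ≈ 0.690 rad.

0.69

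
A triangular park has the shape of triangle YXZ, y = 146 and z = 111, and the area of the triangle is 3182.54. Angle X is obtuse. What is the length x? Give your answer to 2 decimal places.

251.88

From area = ½·z·y·sin X, we get sin X = 2·area/(z·y) ≈ 0.39276.
Taking the obtuse solution, ∠X ≈ 156.87°.
Law of cosines then gives x ≈ 251.88.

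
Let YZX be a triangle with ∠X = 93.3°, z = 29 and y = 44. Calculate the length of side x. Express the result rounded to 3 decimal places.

By the law of cosines, x² = y² + z² − 2·y·z·cos X = 2923.9, so x ≈ 54.073.

54.073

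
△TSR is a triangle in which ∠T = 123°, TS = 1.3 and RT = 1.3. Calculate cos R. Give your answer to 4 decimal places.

0.8788

By the law of cosines, SR² = RT² + TS² − 2·RT·TS·cos T = 5.2209, so SR ≈ 2.2849.
Law of cosines again: cos R = (SR² + RT² − TS²)/(2·SR·RT) ≈ 0.87882, so ∠R ≈ 28.50°.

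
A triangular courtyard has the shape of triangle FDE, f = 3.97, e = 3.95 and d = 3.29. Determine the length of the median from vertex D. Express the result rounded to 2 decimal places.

Median from D: ½√(2·e² + 2·f² − d²) ≈ 3.6022.

3.60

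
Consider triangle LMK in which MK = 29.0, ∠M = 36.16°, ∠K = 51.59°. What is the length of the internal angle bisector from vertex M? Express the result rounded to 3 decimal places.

The third angle is ∠L = 180° − ∠M − ∠K = 92.25°.
Law of sines: KL = MK·sin M/sin L ≈ 17.124.
Law of sines: LM = MK·sin K/sin L ≈ 22.741.
The bisector from M has length 2·LM·MK·cos(∠M/2)/(LM+MK) ≈ 24.234.

t_M ≈ 24.234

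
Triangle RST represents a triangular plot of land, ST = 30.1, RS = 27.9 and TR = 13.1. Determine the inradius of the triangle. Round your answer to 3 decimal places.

r ≈ 5.131

Semiperimeter s = (30.1 + 13.1 + 27.9)/2 = 35.55.
Heron's formula: area = √(35.55·5.45·22.45·7.65) ≈ 182.41.
Inradius = area/s = 182.41/35.55 ≈ 5.1312.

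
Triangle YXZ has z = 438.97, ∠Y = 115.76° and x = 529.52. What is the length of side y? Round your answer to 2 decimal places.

821.66

By the law of cosines, y² = x² + z² − 2·x·z·cos Y = 6.7513e+05, so y ≈ 821.66.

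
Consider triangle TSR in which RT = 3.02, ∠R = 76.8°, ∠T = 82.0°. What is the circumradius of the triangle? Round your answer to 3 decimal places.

4.176

The third angle is ∠S = 180° − ∠R − ∠T = 21.20°.
Law of sines: SR = RT·sin T/sin S ≈ 8.2699.
Law of sines: TS = RT·sin R/sin S ≈ 8.1306.
Circumradius = RT/(2 sin S) ≈ 4.1756.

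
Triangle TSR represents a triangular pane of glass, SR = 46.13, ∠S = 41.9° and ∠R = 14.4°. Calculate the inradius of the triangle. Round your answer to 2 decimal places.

The third angle is ∠T = 180° − ∠S − ∠R = 123.70°.
Law of sines: RT = SR·sin S/sin T ≈ 37.03.
Law of sines: TS = SR·sin R/sin T ≈ 13.789.
Area = ½·SR·RT·sin R ≈ 212.4.
Semiperimeter s = (46.13+37.03+13.789)/2 = 48.475.
Inradius = area/s = 212.4/48.475 ≈ 4.3818.

r ≈ 4.38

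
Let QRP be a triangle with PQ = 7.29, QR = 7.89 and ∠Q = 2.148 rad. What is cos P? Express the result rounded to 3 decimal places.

cos P ≈ 0.869

By the law of cosines, RP² = PQ² + QR² − 2·PQ·QR·cos Q = 178.17, so RP ≈ 13.348.
Law of cosines again: cos P = (RP² + PQ² − QR²)/(2·RP·PQ) ≈ 0.86870, so ∠P ≈ 0.518 rad.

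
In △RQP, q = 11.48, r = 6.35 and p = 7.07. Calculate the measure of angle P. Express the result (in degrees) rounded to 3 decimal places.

33.106

By the law of cosines, cos P = (r² + q² − p²) / (2·r·q) ≈ 0.83766, so ∠P ≈ 33.11°.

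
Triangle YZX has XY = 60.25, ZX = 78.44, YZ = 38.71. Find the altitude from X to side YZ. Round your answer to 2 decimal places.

Semiperimeter s = (78.44 + 60.25 + 38.71)/2 = 88.7.
Heron's formula: area = √(88.7·10.26·28.45·49.99) ≈ 1137.7.
The altitude from X has length 2·area/YZ ≈ 58.779.

58.78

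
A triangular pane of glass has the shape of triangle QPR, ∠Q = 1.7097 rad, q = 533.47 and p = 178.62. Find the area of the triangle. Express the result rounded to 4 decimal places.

Law of sines: sin P = p·sin Q/q ≈ 0.33160.
Since q ≥ p, only the acute value applies: ∠P ≈ 0.3380 rad.
Then ∠R = π − ∠Q − ∠P ≈ 1.0939 rad.
Law of sines gives r = q·sin R/sin Q ≈ 478.55.
Area = ½·q·p·sin R ≈ 42328.

area ≈ 42328.0685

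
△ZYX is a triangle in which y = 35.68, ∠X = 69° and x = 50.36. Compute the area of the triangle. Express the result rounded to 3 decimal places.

area ≈ 842.021

Law of sines: sin Y = y·sin X/x ≈ 0.66144.
Since x ≥ y, only the acute value applies: ∠Y ≈ 41.41°.
Then ∠Z = 180° − ∠X − ∠Y ≈ 69.59°.
Law of sines gives z = x·sin Z/sin X ≈ 50.556.
Area = ½·x·y·sin Z ≈ 842.02.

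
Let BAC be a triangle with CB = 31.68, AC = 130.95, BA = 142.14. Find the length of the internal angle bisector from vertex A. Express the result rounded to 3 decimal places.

135.509

By the law of cosines, cos A = (BA² + AC² − CB²) / (2·BA·AC) ≈ 0.97640, so ∠A ≈ 12.47°.
The bisector from A has length 2·BA·AC·cos(∠A/2)/(BA+AC) ≈ 135.51.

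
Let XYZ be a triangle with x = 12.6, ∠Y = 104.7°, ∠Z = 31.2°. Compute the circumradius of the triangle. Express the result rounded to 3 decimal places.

The third angle is ∠X = 180° − ∠Y − ∠Z = 44.10°.
Law of sines: y = x·sin Y/sin X ≈ 17.513.
Law of sines: z = x·sin Z/sin X ≈ 9.3793.
Circumradius = x/(2 sin X) ≈ 9.0529.

R ≈ 9.053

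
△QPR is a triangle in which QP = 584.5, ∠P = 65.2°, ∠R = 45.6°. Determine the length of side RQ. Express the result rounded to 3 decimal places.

The third angle is ∠Q = 180° − ∠P − ∠R = 69.20°.
Law of sines: RQ = QP·sin P/sin R ≈ 742.64.

742.640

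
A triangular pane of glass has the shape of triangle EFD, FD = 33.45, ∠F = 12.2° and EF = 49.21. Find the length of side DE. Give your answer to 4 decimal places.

17.9646

By the law of cosines, DE² = EF² + FD² − 2·EF·FD·cos F = 322.73, so DE ≈ 17.965.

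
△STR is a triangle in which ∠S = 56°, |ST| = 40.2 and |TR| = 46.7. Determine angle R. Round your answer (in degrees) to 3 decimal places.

Law of sines: sin R = |ST|·sin S/|TR| ≈ 0.71365.
Since |TR| ≥ |ST|, only the acute value applies: ∠R ≈ 45.53°.
Then ∠T = 180° − ∠S − ∠R ≈ 78.47°.

45.532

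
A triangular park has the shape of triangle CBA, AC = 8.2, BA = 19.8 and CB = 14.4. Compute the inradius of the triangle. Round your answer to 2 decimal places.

Semiperimeter s = (19.8 + 8.2 + 14.4)/2 = 21.2.
Heron's formula: area = √(21.2·1.4·13·6.8) ≈ 51.222.
Inradius = area/s = 51.222/21.2 ≈ 2.4161.

r ≈ 2.42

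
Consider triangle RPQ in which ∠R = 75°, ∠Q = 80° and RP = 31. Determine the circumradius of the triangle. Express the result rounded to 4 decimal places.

15.7391

The third angle is ∠P = 180° − ∠Q − ∠R = 25.00°.
Law of sines: PQ = RP·sin R/sin Q ≈ 30.406.
Law of sines: QR = RP·sin P/sin Q ≈ 13.303.
Circumradius = RP/(2 sin Q) ≈ 15.739.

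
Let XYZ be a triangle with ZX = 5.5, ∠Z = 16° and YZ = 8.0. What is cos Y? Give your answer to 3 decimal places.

0.873

By the law of cosines, XY² = YZ² + ZX² − 2·YZ·ZX·cos Z = 9.659, so XY ≈ 3.1079.
Law of cosines again: cos Y = (XY² + YZ² − ZX²)/(2·XY·YZ) ≈ 0.87296, so ∠Y ≈ 29.20°.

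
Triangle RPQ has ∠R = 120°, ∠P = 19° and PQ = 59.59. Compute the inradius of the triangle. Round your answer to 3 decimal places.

r ≈ 6.889

The third angle is ∠Q = 180° − ∠R − ∠P = 41.00°.
Law of sines: QR = PQ·sin P/sin R ≈ 22.402.
Law of sines: RP = PQ·sin Q/sin R ≈ 45.143.
Area = ½·PQ·QR·sin Q ≈ 437.9.
Semiperimeter s = (59.59+22.402+45.143)/2 = 63.567.
Inradius = area/s = 437.9/63.567 ≈ 6.8887.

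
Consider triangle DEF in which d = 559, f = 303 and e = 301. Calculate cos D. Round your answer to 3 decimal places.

-0.713

By the law of cosines, cos D = (e² + f² − d²) / (2·e·f) ≈ -0.71309, so ∠D ≈ 135.49°.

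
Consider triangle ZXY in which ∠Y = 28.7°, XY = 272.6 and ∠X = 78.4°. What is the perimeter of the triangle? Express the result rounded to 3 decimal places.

The third angle is ∠Z = 180° − ∠X − ∠Y = 72.90°.
Law of sines: YZ = XY·sin X/sin Z ≈ 279.38.
Law of sines: ZX = XY·sin Y/sin Z ≈ 136.96.
Semiperimeter s = (272.6+279.38+136.96)/2 = 344.47.
Perimeter = 272.6 + 279.38 + 136.96 = 688.95.

perimeter ≈ 688.947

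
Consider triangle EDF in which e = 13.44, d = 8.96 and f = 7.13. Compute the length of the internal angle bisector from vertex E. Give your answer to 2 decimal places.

By the law of cosines, cos E = (d² + f² − e²) / (2·d·f) ≈ -0.38753, so ∠E ≈ 112.80°.
The bisector from E has length 2·d·f·cos(∠E/2)/(d+f) ≈ 4.3944.

t_E ≈ 4.39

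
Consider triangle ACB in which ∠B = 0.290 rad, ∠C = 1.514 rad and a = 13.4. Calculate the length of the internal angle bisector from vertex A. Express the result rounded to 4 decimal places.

t_A ≈ 4.8039

The third angle is ∠A = π − ∠C − ∠B = 1.338 rad.
Law of sines: c = a·sin C/sin A ≈ 13.751.
Law of sines: b = a·sin B/sin A ≈ 3.9384.
The bisector from A has length 2·c·b·cos(∠A/2)/(c+b) ≈ 4.8039.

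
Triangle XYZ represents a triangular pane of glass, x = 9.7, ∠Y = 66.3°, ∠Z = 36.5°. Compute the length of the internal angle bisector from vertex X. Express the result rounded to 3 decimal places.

t_X ≈ 5.606

The third angle is ∠X = 180° − ∠Y − ∠Z = 77.20°.
Law of sines: y = x·sin Y/sin X ≈ 9.1083.
Law of sines: z = x·sin Z/sin X ≈ 5.9168.
The bisector from X has length 2·y·z·cos(∠X/2)/(y+z) ≈ 5.6063.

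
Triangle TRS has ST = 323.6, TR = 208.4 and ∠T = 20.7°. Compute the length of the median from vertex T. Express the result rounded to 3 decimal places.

By the law of cosines, RS² = ST² + TR² − 2·ST·TR·cos T = 21978, so RS ≈ 148.25.
Median from T: ½√(2·ST² + 2·TR² − RS²) ≈ 261.88.

261.876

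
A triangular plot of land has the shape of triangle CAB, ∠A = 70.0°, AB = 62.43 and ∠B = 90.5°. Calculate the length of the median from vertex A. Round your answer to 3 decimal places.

The third angle is ∠C = 180° − ∠A − ∠B = 19.50°.
Law of sines: BC = AB·sin A/sin C ≈ 175.75.
Law of sines: CA = AB·sin B/sin C ≈ 187.02.
Median from A: ½√(2·CA² + 2·AB² − BC²) ≈ 108.24.

108.235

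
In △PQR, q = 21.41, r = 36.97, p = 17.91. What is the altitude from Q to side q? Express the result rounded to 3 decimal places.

h_Q ≈ 11.508

Semiperimeter s = (17.91 + 21.41 + 36.97)/2 = 38.145.
Heron's formula: area = √(38.145·20.235·16.735·1.175) ≈ 123.2.
The altitude from Q has length 2·area/q ≈ 11.508.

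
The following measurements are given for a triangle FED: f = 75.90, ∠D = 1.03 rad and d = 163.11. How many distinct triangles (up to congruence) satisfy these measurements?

1

f·sin D = 75.90·sin(1.03 rad) ≈ 65.07.
Since d ≥ f, exactly one triangle exists.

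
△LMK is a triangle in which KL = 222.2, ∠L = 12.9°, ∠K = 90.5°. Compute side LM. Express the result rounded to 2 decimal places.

The third angle is ∠M = 180° − ∠K − ∠L = 76.60°.
Law of sines: LM = KL·sin K/sin M ≈ 228.41.

228.41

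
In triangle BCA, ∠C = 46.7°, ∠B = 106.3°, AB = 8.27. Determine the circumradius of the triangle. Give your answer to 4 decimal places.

The third angle is ∠A = 180° − ∠B − ∠C = 27.00°.
Law of sines: CA = AB·sin B/sin C ≈ 10.907.
Law of sines: BC = AB·sin A/sin C ≈ 5.1589.
Circumradius = AB/(2 sin C) ≈ 5.6817.

R ≈ 5.6817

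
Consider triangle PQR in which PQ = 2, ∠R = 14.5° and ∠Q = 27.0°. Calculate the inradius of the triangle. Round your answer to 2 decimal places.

r ≈ 0.44

The third angle is ∠P = 180° − ∠Q − ∠R = 138.50°.
Law of sines: QR = PQ·sin P/sin R ≈ 5.2929.
Law of sines: RP = PQ·sin Q/sin R ≈ 3.6264.
Area = ½·PQ·QR·sin Q ≈ 2.4029.
Semiperimeter s = (5.2929+3.6264+2)/2 = 5.4597.
Inradius = area/s = 2.4029/5.4597 ≈ 0.44012.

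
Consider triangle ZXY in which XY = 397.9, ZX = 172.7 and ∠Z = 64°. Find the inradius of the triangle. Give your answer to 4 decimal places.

r ≈ 67.7614

Law of sines: sin Y = ZX·sin Z/XY ≈ 0.39010.
Since XY ≥ ZX, only the acute value applies: ∠Y ≈ 22.96°.
Then ∠X = 180° − ∠Z − ∠Y ≈ 93.04°.
Law of sines gives YZ = XY·sin X/sin Z ≈ 442.08.
Area = ½·XY·ZX·sin X ≈ 34310.
Semiperimeter s = (397.9+442.08+172.7)/2 = 506.34.
Inradius = area/s = 34310/506.34 ≈ 67.761.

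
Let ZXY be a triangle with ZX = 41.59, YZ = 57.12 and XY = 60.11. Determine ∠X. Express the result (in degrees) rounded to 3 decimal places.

By the law of cosines, cos X = (ZX² + XY² − YZ²) / (2·ZX·XY) ≈ 0.41605, so ∠X ≈ 65.41°.

∠X ≈ 65.414°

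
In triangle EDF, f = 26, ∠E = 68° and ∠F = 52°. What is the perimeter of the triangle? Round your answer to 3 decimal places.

perimeter ≈ 85.166

The third angle is ∠D = 180° − ∠F − ∠E = 60.00°.
Law of sines: e = f·sin E/sin F ≈ 30.592.
Law of sines: d = f·sin D/sin F ≈ 28.574.
Semiperimeter s = (30.592+28.574+26)/2 = 42.583.
Perimeter = 30.592 + 28.574 + 26 = 85.166.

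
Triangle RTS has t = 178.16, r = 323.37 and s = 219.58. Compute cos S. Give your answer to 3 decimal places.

cos S ≈ 0.765

By the law of cosines, cos S = (r² + t² − s²) / (2·r·t) ≈ 0.76455, so ∠S ≈ 0.7005 rad.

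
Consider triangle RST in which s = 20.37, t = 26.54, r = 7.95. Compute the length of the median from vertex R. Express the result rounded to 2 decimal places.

Median from R: ½√(2·s² + 2·t² − r²) ≈ 23.321.

23.32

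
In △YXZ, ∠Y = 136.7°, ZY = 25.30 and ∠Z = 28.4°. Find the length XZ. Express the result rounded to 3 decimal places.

The third angle is ∠X = 180° − ∠Z − ∠Y = 14.90°.
Law of sines: XZ = ZY·sin Y/sin X ≈ 67.48.

67.480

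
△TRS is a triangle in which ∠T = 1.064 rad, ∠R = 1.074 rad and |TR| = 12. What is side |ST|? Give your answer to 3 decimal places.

12.508

The third angle is ∠S = π − ∠T − ∠R = 1.004 rad.
Law of sines: |ST| = |TR|·sin R/sin S ≈ 12.508.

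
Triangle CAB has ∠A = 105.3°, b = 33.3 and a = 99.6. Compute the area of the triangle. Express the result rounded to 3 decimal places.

area ≈ 1372.988

Law of sines: sin B = b·sin A/a ≈ 0.32249.
Since a ≥ b, only the acute value applies: ∠B ≈ 18.81°.
Then ∠C = 180° − ∠A − ∠B ≈ 55.89°.
Law of sines gives c = a·sin C/sin A ≈ 85.492.
Area = ½·a·b·sin C ≈ 1373.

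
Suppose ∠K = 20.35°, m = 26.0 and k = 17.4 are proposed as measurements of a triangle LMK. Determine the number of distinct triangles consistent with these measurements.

2

m·sin K = 26.0·sin(20.35°) ≈ 9.042.
Since m sin K < k < m (9.042 < 17.4 < 26.0), two triangles exist.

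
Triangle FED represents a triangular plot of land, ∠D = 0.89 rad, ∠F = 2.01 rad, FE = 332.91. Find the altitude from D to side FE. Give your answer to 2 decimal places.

The third angle is ∠E = π − ∠D − ∠F = 0.242 rad.
Law of sines: ED = FE·sin F/sin D ≈ 387.76.
Law of sines: DF = FE·sin E/sin D ≈ 102.5.
Area = ½·FE·ED·sin E ≈ 15442.
The altitude from D has length 2·area/FE ≈ 92.77.

h_D ≈ 92.77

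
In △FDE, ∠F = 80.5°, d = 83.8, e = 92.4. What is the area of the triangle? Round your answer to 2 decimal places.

area ≈ 3818.46

Area = ½·d·e·sin F ≈ 3818.5.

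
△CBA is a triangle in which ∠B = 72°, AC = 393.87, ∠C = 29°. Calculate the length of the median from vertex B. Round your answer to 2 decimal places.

m_B ≈ 252.99

The third angle is ∠A = 180° − ∠C − ∠B = 79.00°.
Law of sines: BA = AC·sin C/sin B ≈ 200.78.
Law of sines: CB = AC·sin A/sin B ≈ 406.53.
Median from B: ½√(2·CB² + 2·BA² − AC²) ≈ 252.99.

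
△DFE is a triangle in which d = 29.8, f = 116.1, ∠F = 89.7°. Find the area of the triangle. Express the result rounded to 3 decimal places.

area ≈ 1674.238

Law of sines: sin D = d·sin F/f ≈ 0.25667.
Since f ≥ d, only the acute value applies: ∠D ≈ 14.87°.
Then ∠E = 180° − ∠F − ∠D ≈ 75.43°.
Law of sines gives e = f·sin E/sin F ≈ 112.37.
Area = ½·f·d·sin E ≈ 1674.2.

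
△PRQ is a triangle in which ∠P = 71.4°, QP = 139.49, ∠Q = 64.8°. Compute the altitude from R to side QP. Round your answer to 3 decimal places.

172.828

The third angle is ∠R = 180° − ∠Q − ∠P = 43.80°.
Law of sines: RQ = QP·sin P/sin R ≈ 191.01.
Law of sines: PR = QP·sin Q/sin R ≈ 182.35.
Area = ½·QP·RQ·sin Q ≈ 12054.
The altitude from R has length 2·area/QP ≈ 172.83.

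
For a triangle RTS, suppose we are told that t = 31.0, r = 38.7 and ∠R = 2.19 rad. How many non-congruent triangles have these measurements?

t·sin R = 31.0·sin(2.19 rad) ≈ 25.24.
Since ∠R is not acute, a triangle exists only if r > t; here r > t, so there is exactly one triangle.

1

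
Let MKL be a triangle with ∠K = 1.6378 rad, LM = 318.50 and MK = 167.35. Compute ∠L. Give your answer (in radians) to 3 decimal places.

0.552

Law of sines: sin L = MK·sin K/LM ≈ 0.52425.
Since LM ≥ MK, only the acute value applies: ∠L ≈ 0.5518 rad.
Then ∠M = π − ∠K − ∠L ≈ 0.9520 rad.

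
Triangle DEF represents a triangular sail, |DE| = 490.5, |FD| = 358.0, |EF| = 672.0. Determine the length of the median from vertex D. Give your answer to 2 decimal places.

m_D ≈ 267.36

Median from D: ½√(2·|FD|² + 2·|DE|² − |EF|²) ≈ 267.36.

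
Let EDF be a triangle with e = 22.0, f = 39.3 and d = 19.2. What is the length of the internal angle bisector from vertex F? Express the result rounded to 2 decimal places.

By the law of cosines, cos F = (e² + d² − f²) / (2·e·d) ≈ -0.81895, so ∠F ≈ 144.98°.
The bisector from F has length 2·e·d·cos(∠F/2)/(e+d) ≈ 6.1694.

6.17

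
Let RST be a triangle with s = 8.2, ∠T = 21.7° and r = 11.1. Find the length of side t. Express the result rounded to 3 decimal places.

4.616

By the law of cosines, t² = r² + s² − 2·r·s·cos T = 21.311, so t ≈ 4.6164.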